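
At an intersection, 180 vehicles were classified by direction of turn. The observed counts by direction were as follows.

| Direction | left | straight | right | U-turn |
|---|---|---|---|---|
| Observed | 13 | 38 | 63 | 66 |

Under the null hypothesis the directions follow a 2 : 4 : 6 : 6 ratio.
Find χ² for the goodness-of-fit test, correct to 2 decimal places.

Ratio total = 18. Expected counts: 180×2/18 = 20, 180×4/18 = 40, 180×6/18 = 60, 180×6/18 = 60.
cat           O        E   (O−E)²/E
left         13       20      2.450
straight     38       40      0.100
right        63       60      0.150
U-turn       66       60      0.600
Sum = 3.30

3.30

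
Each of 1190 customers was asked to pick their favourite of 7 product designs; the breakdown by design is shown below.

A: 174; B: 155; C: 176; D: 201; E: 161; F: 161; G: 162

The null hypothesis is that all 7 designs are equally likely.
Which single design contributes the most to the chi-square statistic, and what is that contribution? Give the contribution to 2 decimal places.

Under H₀ each category has probability 1/7, so each expected count is 1190/7 = 170.
cat         O        E   (O−E)²/E
A         174      170      0.094
B         155      170      1.324
C         176      170      0.212
D         201      170      5.653
E         161      170      0.476
F         161      170      0.476
G         162      170      0.376
The largest term is for D: 5.65.

D, 5.65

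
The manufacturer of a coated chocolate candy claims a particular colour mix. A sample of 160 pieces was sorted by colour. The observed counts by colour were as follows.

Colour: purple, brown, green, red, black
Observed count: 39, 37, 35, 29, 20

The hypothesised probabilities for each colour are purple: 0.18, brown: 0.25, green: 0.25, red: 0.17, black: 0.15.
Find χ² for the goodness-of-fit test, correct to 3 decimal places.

5.248

Expected counts E_i = n·p_i: 160×0.18 = 28.8, 160×0.25 = 40, 160×0.25 = 40, 160×0.17 = 27.2, 160×0.15 = 24.
purple: (39 − 28.8)²/28.8 = 104.04/28.8 = 3.6125
brown: (37 − 40)²/40 = 9/40 = 0.2250
green: (35 − 40)²/40 = 25/40 = 0.6250
red: (29 − 27.2)²/27.2 = 3.24/27.2 = 0.1191
black: (20 − 24)²/24 = 16/24 = 0.6667
Sum = 5.248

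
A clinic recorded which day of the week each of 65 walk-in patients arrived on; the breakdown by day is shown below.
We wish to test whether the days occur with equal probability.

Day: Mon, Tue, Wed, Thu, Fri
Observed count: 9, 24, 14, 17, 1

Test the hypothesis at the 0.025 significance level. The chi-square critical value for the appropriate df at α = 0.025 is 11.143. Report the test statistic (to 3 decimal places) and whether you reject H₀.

Under H₀ each category has probability 1/5, so each expected count is 65/5 = 13.
Mon: (9 − 13)²/13 = 16/13 = 1.2308
Tue: (24 − 13)²/13 = 121/13 = 9.3077
Wed: (14 − 13)²/13 = 1/13 = 0.0769
Thu: (17 − 13)²/13 = 16/13 = 1.2308
Fri: (1 − 13)²/13 = 144/13 = 11.0769
Sum = 22.923
df = 4. Since 22.923 > 11.143, we reject H₀.

22.923; reject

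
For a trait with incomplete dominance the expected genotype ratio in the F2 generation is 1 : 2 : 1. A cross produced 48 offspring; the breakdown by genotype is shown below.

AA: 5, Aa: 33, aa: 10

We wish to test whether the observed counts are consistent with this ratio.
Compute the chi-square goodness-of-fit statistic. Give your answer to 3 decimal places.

7.792

Ratio total = 4. Expected counts: 48×1/4 = 12, 48×2/4 = 24, 48×1/4 = 12.
cat         O        E   (O−E)²/E
AA          5       12     4.0833
Aa         33       24     3.3750
aa         10       12     0.3333
Sum = 7.792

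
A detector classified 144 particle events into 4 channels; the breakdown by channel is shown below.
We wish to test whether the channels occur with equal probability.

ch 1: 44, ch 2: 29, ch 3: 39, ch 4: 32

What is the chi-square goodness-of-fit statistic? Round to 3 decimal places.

Expected count for each of the 4 categories: 144/4 = 36.
ch 1: (44 − 36)²/36 = 64/36 = 1.7778
ch 2: (29 − 36)²/36 = 49/36 = 1.3611
ch 3: (39 − 36)²/36 = 9/36 = 0.2500
ch 4: (32 − 36)²/36 = 16/36 = 0.4444
Sum = 3.833

3.833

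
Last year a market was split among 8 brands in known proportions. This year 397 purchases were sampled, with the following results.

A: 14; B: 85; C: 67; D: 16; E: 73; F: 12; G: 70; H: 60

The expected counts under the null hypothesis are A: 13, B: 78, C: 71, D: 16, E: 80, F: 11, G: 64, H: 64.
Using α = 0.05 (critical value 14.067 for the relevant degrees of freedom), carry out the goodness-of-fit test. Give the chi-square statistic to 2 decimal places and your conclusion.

2.45; do not reject

cat         O        E   (O−E)²/E
A          14       13      0.077
B          85       78      0.628
C          67       71      0.225
D          16       16      0.000
E          73       80      0.613
F          12       11      0.091
G          70       64      0.563
H          60       64      0.250
Sum = 2.45
df = 7. Since 2.45 < 14.067, we do not reject H₀.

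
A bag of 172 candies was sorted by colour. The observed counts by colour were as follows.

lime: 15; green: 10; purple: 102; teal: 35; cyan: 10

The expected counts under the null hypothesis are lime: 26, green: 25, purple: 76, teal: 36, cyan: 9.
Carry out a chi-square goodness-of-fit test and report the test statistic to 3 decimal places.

22.687

χ² = (15−26)²/26 + (10−25)²/25 + (102−76)²/76 + (35−36)²/36 + (10−9)²/9
   = 4.6538 + 9.0000 + 8.8947 + 0.0278 + 0.1111
Sum = 22.687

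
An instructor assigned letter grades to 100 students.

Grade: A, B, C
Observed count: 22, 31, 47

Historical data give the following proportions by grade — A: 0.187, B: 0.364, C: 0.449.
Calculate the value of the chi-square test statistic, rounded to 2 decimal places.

1.48

Expected counts E_i = n·p_i: 100×0.187 = 18.7, 100×0.364 = 36.4, 100×0.449 = 44.9.
A: (22 − 18.7)²/18.7 = 10.89/18.7 = 0.582
B: (31 − 36.4)²/36.4 = 29.16/36.4 = 0.801
C: (47 − 44.9)²/44.9 = 4.41/44.9 = 0.098
Sum = 1.48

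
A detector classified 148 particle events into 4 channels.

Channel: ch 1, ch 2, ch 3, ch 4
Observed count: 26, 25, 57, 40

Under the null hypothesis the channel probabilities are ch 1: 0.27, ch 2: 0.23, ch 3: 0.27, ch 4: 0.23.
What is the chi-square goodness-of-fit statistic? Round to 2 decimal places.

15.59

Expected counts E_i = n·p_i: 148×0.27 = 39.96, 148×0.23 = 34.04, 148×0.27 = 39.96, 148×0.23 = 34.04.
ch 1: (26 − 39.96)²/39.96 = 194.8816/39.96 = 4.877
ch 2: (25 − 34.04)²/34.04 = 81.7216/34.04 = 2.401
ch 3: (57 − 39.96)²/39.96 = 290.3616/39.96 = 7.266
ch 4: (40 − 34.04)²/34.04 = 35.5216/34.04 = 1.044
Sum = 15.59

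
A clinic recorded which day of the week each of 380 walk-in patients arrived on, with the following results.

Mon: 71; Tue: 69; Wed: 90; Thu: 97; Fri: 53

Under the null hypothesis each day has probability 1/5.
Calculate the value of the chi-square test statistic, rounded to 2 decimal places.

16.32

Under H₀ each category has probability 1/5, so each expected count is 380/5 = 76.
χ² = (71−76)²/76 + (69−76)²/76 + (90−76)²/76 + (97−76)²/76 + (53−76)²/76
   = 0.329 + 0.645 + 2.579 + 5.803 + 6.961
Sum = 16.32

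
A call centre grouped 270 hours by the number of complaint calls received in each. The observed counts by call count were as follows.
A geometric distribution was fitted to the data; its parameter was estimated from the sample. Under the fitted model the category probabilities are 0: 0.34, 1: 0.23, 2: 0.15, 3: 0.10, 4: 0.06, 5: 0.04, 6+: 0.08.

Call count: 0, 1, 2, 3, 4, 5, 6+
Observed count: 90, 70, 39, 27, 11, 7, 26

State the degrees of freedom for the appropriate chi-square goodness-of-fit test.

5

There are k = 7 categories and 1 parameter estimated from the data, so df = 7 − 1 − 1 = 5.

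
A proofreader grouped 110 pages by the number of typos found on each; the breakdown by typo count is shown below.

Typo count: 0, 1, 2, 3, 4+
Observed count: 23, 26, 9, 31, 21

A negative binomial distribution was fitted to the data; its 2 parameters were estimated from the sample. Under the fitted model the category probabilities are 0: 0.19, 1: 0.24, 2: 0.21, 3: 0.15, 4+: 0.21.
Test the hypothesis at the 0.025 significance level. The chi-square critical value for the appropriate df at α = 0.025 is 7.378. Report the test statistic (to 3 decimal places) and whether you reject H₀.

Expected counts E_i = n·p_i: 110×0.19 = 20.9, 110×0.24 = 26.4, 110×0.21 = 23.1, 110×0.15 = 16.5, 110×0.21 = 23.1.
χ² = (23−20.9)²/20.9 + (26−26.4)²/26.4 + (9−23.1)²/23.1 + (31−16.5)²/16.5 + (21−23.1)²/23.1
   = 0.2110 + 0.0061 + 8.6065 + 12.7424 + 0.1909
Sum = 21.757
df = 2. Since 21.757 > 7.378, we reject H₀.

21.757; reject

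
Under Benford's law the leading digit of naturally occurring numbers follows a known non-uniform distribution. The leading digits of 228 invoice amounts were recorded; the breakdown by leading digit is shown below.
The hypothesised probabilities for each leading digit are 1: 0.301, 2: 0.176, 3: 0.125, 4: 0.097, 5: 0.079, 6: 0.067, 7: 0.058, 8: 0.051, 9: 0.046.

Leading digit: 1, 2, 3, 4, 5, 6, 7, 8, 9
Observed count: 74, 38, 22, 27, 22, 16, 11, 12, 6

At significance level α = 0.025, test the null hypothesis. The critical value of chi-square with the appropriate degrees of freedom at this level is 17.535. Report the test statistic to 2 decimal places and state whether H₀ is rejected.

Expected counts E_i = n·p_i: 228×0.301 = 68.628, 228×0.176 = 40.128, 228×0.125 = 28.5, 228×0.097 = 22.116, 228×0.079 = 18.012, 228×0.067 = 15.276, 228×0.058 = 13.224, 228×0.051 = 11.628, 228×0.046 = 10.488.
cat         O        E   (O−E)²/E
1          74   68.628      0.421
2          38   40.128      0.113
3          22     28.5      1.482
4          27   22.116      1.079
5          22   18.012      0.883
6          16   15.276      0.034
7          11   13.224      0.374
8          12   11.628      0.012
9           6   10.488      1.920
Sum = 6.32
df = 8. Since 6.32 < 17.535, we do not reject H₀.

6.32; do not reject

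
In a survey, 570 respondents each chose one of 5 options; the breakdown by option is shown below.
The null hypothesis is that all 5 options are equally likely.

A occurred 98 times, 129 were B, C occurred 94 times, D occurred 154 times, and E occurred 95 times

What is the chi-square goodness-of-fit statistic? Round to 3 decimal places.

24.930

Expected count for each of the 5 categories: 570/5 = 114.
cat         O        E   (O−E)²/E
A          98      114     2.2456
B         129      114     1.9737
C          94      114     3.5088
D         154      114    14.0351
E          95      114     3.1667
Sum = 24.930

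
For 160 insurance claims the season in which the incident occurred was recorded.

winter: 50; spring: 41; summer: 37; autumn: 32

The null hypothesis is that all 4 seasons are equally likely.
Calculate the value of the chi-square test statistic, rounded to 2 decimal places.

4.35

Expected count for each of the 4 categories: 160/4 = 40.
winter: (50 − 40)²/40 = 100/40 = 2.500
spring: (41 − 40)²/40 = 1/40 = 0.025
summer: (37 − 40)²/40 = 9/40 = 0.225
autumn: (32 − 40)²/40 = 64/40 = 1.600
Sum = 4.35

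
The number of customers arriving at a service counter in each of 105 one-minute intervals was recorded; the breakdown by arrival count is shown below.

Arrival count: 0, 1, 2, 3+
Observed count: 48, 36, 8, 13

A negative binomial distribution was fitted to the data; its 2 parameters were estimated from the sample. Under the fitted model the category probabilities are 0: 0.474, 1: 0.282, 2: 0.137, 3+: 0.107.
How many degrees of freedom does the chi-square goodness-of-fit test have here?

There are k = 4 categories and 2 parameters estimated from the data, so df = 4 − 1 − 2 = 1.

1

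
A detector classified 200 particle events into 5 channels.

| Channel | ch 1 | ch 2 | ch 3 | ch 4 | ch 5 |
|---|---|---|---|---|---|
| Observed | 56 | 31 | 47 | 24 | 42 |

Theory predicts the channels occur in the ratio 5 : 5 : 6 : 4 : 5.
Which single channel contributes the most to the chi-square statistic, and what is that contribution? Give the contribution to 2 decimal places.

ch 1, 6.40

Ratio total = 25. Expected counts: 200×5/25 = 40, 200×5/25 = 40, 200×6/25 = 48, 200×4/25 = 32, 200×5/25 = 40.
cat         O        E   (O−E)²/E
ch 1       56       40      6.400
ch 2       31       40      2.025
ch 3       47       48      0.021
ch 4       24       32      2.000
ch 5       42       40      0.100
The largest term is for ch 1: 6.40.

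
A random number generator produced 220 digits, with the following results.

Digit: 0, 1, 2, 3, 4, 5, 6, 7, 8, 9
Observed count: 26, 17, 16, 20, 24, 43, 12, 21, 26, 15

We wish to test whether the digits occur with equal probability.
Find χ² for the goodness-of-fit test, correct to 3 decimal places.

31.455

Under H₀ each category has probability 1/10, so each expected count is 220/10 = 22.
0: (26 − 22)²/22 = 16/22 = 0.7273
1: (17 − 22)²/22 = 25/22 = 1.1364
2: (16 − 22)²/22 = 36/22 = 1.6364
3: (20 − 22)²/22 = 4/22 = 0.1818
4: (24 − 22)²/22 = 4/22 = 0.1818
5: (43 − 22)²/22 = 441/22 = 20.0455
6: (12 − 22)²/22 = 100/22 = 4.5455
7: (21 − 22)²/22 = 1/22 = 0.0455
8: (26 − 22)²/22 = 16/22 = 0.7273
9: (15 − 22)²/22 = 49/22 = 2.2273
Sum = 31.455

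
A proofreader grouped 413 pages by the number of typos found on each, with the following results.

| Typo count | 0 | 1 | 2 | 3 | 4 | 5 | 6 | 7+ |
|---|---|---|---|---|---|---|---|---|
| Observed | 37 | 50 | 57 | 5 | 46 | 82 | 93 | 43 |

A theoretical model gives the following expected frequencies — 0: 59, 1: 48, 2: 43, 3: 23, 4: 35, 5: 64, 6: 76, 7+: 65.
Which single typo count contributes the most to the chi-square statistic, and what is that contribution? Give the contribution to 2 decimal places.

χ² = (37−59)²/59 + (50−48)²/48 + (57−43)²/43 + (5−23)²/23 + (46−35)²/35 + (82−64)²/64 + (93−76)²/76 + (43−65)²/65
   = 8.203 + 0.083 + 4.558 + 14.087 + 3.457 + 5.063 + 3.803 + 7.446
The largest term is for 3: 14.09.

3, 14.09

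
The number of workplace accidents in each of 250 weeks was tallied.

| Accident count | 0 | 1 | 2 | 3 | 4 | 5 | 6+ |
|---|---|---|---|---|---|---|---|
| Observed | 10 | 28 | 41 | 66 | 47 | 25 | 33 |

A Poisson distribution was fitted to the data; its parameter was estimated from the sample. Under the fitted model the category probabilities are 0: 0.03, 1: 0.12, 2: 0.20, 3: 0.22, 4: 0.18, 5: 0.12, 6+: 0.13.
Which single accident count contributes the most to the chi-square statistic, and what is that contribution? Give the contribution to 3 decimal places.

Expected counts E_i = n·p_i: 250×0.03 = 7.5, 250×0.12 = 30, 250×0.20 = 50, 250×0.22 = 55, 250×0.18 = 45, 250×0.12 = 30, 250×0.13 = 32.5.
χ² = (10−7.5)²/7.5 + (28−30)²/30 + (41−50)²/50 + (66−55)²/55 + (47−45)²/45 + (25−30)²/30 + (33−32.5)²/32.5
   = 0.8333 + 0.1333 + 1.6200 + 2.2000 + 0.0889 + 0.8333 + 0.0077
The largest term is for 3: 2.200.

3, 2.200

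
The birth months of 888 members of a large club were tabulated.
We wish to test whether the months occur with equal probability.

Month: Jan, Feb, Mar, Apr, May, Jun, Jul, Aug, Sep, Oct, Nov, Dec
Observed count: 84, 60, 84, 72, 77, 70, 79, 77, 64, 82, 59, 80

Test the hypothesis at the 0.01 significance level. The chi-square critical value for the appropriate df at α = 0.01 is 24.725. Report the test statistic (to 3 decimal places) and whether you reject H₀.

11.946; do not reject

Expected count for each of the 12 categories: 888/12 = 74.
Jan: (84 − 74)²/74 = 100/74 = 1.3514
Feb: (60 − 74)²/74 = 196/74 = 2.6486
Mar: (84 − 74)²/74 = 100/74 = 1.3514
Apr: (72 − 74)²/74 = 4/74 = 0.0541
May: (77 − 74)²/74 = 9/74 = 0.1216
Jun: (70 − 74)²/74 = 16/74 = 0.2162
Jul: (79 − 74)²/74 = 25/74 = 0.3378
Aug: (77 − 74)²/74 = 9/74 = 0.1216
Sep: (64 − 74)²/74 = 100/74 = 1.3514
Oct: (82 − 74)²/74 = 64/74 = 0.8649
Nov: (59 − 74)²/74 = 225/74 = 3.0405
Dec: (80 − 74)²/74 = 36/74 = 0.4865
Sum = 11.946
df = 11. Since 11.946 < 24.725, we do not reject H₀.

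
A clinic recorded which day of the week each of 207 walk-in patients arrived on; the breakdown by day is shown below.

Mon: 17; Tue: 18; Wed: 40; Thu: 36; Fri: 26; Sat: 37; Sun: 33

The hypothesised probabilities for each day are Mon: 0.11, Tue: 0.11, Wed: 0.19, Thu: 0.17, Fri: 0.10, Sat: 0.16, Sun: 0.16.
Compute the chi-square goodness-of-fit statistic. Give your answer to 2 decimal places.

4.30

Expected counts E_i = n·p_i: 207×0.11 = 22.77, 207×0.11 = 22.77, 207×0.19 = 39.33, 207×0.17 = 35.19, 207×0.10 = 20.7, 207×0.16 = 33.12, 207×0.16 = 33.12.
cat         O        E   (O−E)²/E
Mon        17    22.77      1.462
Tue        18    22.77      0.999
Wed        40    39.33      0.011
Thu        36    35.19      0.019
Fri        26     20.7      1.357
Sat        37    33.12      0.455
Sun        33    33.12      0.000
Sum = 4.30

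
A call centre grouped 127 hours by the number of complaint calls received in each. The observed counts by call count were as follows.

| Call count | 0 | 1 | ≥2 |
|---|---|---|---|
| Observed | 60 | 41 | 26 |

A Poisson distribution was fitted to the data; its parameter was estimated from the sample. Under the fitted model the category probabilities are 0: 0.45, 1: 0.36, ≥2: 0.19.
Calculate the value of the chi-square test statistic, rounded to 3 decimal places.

Expected counts E_i = n·p_i: 127×0.45 = 57.15, 127×0.36 = 45.72, 127×0.19 = 24.13.
cat         O        E   (O−E)²/E
0          60    57.15     0.1421
1          41    45.72     0.4873
≥2         26    24.13     0.1449
Sum = 0.774

0.774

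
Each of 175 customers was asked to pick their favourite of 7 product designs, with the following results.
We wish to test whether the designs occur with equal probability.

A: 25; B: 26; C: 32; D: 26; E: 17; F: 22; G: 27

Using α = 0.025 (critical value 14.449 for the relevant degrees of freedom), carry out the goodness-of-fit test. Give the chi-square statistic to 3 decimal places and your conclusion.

5.120; do not reject

Expected count for each of the 7 categories: 175/7 = 25.
A: (25 − 25)²/25 = 0/25 = 0.0000
B: (26 − 25)²/25 = 1/25 = 0.0400
C: (32 − 25)²/25 = 49/25 = 1.9600
D: (26 − 25)²/25 = 1/25 = 0.0400
E: (17 − 25)²/25 = 64/25 = 2.5600
F: (22 − 25)²/25 = 9/25 = 0.3600
G: (27 − 25)²/25 = 4/25 = 0.1600
Sum = 5.120
df = 6. Since 5.120 < 14.449, we do not reject H₀.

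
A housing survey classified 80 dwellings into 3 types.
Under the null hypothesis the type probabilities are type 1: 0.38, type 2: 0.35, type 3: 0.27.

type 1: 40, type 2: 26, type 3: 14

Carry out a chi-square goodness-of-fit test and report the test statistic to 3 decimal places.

Expected counts E_i = n·p_i: 80×0.38 = 30.4, 80×0.35 = 28, 80×0.27 = 21.6.
type 1: (40 − 30.4)²/30.4 = 92.16/30.4 = 3.0316
type 2: (26 − 28)²/28 = 4/28 = 0.1429
type 3: (14 − 21.6)²/21.6 = 57.76/21.6 = 2.6741
Sum = 5.849

5.849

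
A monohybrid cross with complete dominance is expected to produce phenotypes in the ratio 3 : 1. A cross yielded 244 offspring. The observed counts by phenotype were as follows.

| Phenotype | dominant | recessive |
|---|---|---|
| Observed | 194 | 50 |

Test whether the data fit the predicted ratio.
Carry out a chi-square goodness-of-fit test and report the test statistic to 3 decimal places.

2.645

Ratio total = 4. Expected counts: 244×3/4 = 183, 244×1/4 = 61.
cat            O        E   (O−E)²/E
dominant     194      183     0.6612
recessive     50       61     1.9836
Sum = 2.645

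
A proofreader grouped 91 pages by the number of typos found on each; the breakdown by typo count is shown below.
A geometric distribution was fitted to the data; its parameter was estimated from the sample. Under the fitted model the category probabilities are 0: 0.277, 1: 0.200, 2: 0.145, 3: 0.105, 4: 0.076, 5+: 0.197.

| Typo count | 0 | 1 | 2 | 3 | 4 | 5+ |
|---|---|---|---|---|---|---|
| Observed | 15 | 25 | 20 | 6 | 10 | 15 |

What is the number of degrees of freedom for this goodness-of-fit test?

There are k = 6 categories and 1 parameter estimated from the data, so df = 6 − 1 − 1 = 4.

4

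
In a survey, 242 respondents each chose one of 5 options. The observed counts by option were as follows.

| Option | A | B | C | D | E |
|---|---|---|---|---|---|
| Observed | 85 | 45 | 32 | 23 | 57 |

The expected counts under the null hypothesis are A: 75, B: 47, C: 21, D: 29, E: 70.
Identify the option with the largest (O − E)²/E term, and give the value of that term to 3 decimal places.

C, 5.762

A: (85 − 75)²/75 = 100/75 = 1.3333
B: (45 − 47)²/47 = 4/47 = 0.0851
C: (32 − 21)²/21 = 121/21 = 5.7619
D: (23 − 29)²/29 = 36/29 = 1.2414
E: (57 − 70)²/70 = 169/70 = 2.4143
The largest term is for C: 5.762.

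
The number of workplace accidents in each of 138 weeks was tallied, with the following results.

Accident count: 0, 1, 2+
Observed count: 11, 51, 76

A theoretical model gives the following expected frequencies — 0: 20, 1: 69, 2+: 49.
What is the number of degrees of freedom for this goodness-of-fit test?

2

There are k = 3 categories and no parameters were estimated from the data, so df = 3 − 1 = 2.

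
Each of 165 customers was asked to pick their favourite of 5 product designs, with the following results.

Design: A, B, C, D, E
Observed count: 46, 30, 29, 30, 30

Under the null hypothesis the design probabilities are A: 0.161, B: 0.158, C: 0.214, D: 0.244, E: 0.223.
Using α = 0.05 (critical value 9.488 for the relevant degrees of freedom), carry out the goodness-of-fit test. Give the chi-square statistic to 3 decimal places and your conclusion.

19.808; reject

Expected counts E_i = n·p_i: 165×0.161 = 26.565, 165×0.158 = 26.07, 165×0.214 = 35.31, 165×0.244 = 40.26, 165×0.223 = 36.795.
cat         O        E   (O−E)²/E
A          46   26.565    14.2187
B          30    26.07     0.5924
C          29    35.31     1.1276
D          30    40.26     2.6147
E          30   36.795     1.2548
Sum = 19.808
df = 4. Since 19.808 > 9.488, we reject H₀.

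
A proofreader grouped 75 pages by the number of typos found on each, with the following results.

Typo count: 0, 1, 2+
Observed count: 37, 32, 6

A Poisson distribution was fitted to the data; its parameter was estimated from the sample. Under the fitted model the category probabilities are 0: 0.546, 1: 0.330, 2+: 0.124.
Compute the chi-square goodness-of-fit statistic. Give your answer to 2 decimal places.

Expected counts E_i = n·p_i: 75×0.546 = 40.95, 75×0.330 = 24.75, 75×0.124 = 9.3.
cat         O        E   (O−E)²/E
0          37    40.95      0.381
1          32    24.75      2.124
2+          6      9.3      1.171
Sum = 3.68

3.68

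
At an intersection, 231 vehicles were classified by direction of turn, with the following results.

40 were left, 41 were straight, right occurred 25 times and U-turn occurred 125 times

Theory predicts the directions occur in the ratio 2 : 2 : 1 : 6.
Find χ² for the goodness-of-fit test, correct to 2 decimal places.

0.89

Ratio total = 11. Expected counts: 231×2/11 = 42, 231×2/11 = 42, 231×1/11 = 21, 231×6/11 = 126.
cat           O        E   (O−E)²/E
left         40       42      0.095
straight     41       42      0.024
right        25       21      0.762
U-turn      125      126      0.008
Sum = 0.89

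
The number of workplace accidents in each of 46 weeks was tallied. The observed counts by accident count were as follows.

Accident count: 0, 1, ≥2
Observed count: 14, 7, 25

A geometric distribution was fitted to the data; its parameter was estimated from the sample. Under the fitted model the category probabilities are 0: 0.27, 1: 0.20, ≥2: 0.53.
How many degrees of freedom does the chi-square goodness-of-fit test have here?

1

There are k = 3 categories and 1 parameter estimated from the data, so df = 3 − 1 − 1 = 1.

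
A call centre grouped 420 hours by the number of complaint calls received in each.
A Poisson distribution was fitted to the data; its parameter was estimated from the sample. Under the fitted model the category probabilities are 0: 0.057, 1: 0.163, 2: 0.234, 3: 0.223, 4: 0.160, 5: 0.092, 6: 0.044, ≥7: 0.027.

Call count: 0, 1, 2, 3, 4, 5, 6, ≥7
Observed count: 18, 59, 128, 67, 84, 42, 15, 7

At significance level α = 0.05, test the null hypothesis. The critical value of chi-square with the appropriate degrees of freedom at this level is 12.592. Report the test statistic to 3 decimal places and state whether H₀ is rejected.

Expected counts E_i = n·p_i: 420×0.057 = 23.94, 420×0.163 = 68.46, 420×0.234 = 98.28, 420×0.223 = 93.66, 420×0.160 = 67.2, 420×0.092 = 38.64, 420×0.044 = 18.48, 420×0.027 = 11.34.
cat         O        E   (O−E)²/E
0          18    23.94     1.4738
1          59    68.46     1.3072
2         128    98.28     8.9874
3          67    93.66     7.5887
4          84     67.2     4.2000
5          42    38.64     0.2922
6          15    18.48     0.6553
≥7          7    11.34     1.6610
Sum = 26.166
df = 6. Since 26.166 > 12.592, we reject H₀.

26.166; reject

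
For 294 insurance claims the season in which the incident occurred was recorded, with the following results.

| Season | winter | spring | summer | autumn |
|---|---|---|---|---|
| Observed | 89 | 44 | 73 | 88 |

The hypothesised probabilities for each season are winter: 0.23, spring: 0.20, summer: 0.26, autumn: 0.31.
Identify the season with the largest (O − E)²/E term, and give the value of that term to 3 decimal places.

Expected counts E_i = n·p_i: 294×0.23 = 67.62, 294×0.20 = 58.8, 294×0.26 = 76.44, 294×0.31 = 91.14.
χ² = (89−67.62)²/67.62 + (44−58.8)²/58.8 + (73−76.44)²/76.44 + (88−91.14)²/91.14
   = 6.7599 + 3.7252 + 0.1548 + 0.1082
The largest term is for winter: 6.760.

winter, 6.760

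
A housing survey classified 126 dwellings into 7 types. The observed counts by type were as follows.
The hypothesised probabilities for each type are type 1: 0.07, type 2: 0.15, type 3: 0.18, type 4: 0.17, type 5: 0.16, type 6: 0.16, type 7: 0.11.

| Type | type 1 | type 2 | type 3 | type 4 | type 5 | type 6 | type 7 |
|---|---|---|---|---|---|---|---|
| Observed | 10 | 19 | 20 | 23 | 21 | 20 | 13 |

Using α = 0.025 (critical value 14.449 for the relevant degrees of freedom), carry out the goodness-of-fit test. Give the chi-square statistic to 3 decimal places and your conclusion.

Expected counts E_i = n·p_i: 126×0.07 = 8.82, 126×0.15 = 18.9, 126×0.18 = 22.68, 126×0.17 = 21.42, 126×0.16 = 20.16, 126×0.16 = 20.16, 126×0.11 = 13.86.
cat         O        E   (O−E)²/E
type 1     10     8.82     0.1579
type 2     19     18.9     0.0005
type 3     20    22.68     0.3167
type 4     23    21.42     0.1165
type 5     21    20.16     0.0350
type 6     20    20.16     0.0013
type 7     13    13.86     0.0534
Sum = 0.681
df = 6. Since 0.681 < 14.449, we do not reject H₀.

0.681; do not reject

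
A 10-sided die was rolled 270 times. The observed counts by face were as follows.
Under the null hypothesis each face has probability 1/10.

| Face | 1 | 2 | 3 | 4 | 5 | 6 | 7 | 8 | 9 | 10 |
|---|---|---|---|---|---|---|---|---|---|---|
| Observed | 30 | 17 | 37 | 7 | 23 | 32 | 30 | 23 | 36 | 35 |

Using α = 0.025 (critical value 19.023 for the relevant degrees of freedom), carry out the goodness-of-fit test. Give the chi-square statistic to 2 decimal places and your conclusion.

Under H₀ each category has probability 1/10, so each expected count is 270/10 = 27.
1: (30 − 27)²/27 = 9/27 = 0.333
2: (17 − 27)²/27 = 100/27 = 3.704
3: (37 − 27)²/27 = 100/27 = 3.704
4: (7 − 27)²/27 = 400/27 = 14.815
5: (23 − 27)²/27 = 16/27 = 0.593
6: (32 − 27)²/27 = 25/27 = 0.926
7: (30 − 27)²/27 = 9/27 = 0.333
8: (23 − 27)²/27 = 16/27 = 0.593
9: (36 − 27)²/27 = 81/27 = 3.000
10: (35 − 27)²/27 = 64/27 = 2.370
Sum = 30.37
df = 9. Since 30.37 > 19.023, we reject H₀.

30.37; reject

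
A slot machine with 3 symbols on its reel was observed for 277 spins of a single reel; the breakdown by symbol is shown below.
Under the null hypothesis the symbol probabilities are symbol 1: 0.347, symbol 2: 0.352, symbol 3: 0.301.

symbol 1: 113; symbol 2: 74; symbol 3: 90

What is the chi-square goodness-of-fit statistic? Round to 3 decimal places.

9.157

Expected counts E_i = n·p_i: 277×0.347 = 96.119, 277×0.352 = 97.504, 277×0.301 = 83.377.
symbol 1: (113 − 96.119)²/96.119 = 284.968161/96.119 = 2.9647
symbol 2: (74 − 97.504)²/97.504 = 552.438016/97.504 = 5.6658
symbol 3: (90 − 83.377)²/83.377 = 43.864129/83.377 = 0.5261
Sum = 9.157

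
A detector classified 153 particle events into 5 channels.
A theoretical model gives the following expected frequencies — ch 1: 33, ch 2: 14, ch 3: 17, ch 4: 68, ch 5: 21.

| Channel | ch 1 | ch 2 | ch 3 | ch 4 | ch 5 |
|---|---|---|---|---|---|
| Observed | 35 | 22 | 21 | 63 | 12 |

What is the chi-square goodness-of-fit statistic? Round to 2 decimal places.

9.86

ch 1: (35 − 33)²/33 = 4/33 = 0.121
ch 2: (22 − 14)²/14 = 64/14 = 4.571
ch 3: (21 − 17)²/17 = 16/17 = 0.941
ch 4: (63 − 68)²/68 = 25/68 = 0.368
ch 5: (12 − 21)²/21 = 81/21 = 3.857
Sum = 9.86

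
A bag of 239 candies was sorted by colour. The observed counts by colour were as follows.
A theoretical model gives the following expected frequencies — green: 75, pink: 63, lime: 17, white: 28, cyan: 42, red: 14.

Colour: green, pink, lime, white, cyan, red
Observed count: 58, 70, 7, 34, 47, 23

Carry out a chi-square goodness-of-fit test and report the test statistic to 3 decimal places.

cat         O        E   (O−E)²/E
green      58       75     3.8533
pink       70       63     0.7778
lime        7       17     5.8824
white      34       28     1.2857
cyan       47       42     0.5952
red        23       14     5.7857
Sum = 18.180

18.180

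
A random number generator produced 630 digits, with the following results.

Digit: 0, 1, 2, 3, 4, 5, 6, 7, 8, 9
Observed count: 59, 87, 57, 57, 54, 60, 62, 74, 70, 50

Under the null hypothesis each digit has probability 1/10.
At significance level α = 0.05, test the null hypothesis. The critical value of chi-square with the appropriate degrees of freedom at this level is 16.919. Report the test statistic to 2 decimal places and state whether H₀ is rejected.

17.37; reject

Under H₀ each category has probability 1/10, so each expected count is 630/10 = 63.
0: (59 − 63)²/63 = 16/63 = 0.254
1: (87 − 63)²/63 = 576/63 = 9.143
2: (57 − 63)²/63 = 36/63 = 0.571
3: (57 − 63)²/63 = 36/63 = 0.571
4: (54 − 63)²/63 = 81/63 = 1.286
5: (60 − 63)²/63 = 9/63 = 0.143
6: (62 − 63)²/63 = 1/63 = 0.016
7: (74 − 63)²/63 = 121/63 = 1.921
8: (70 − 63)²/63 = 49/63 = 0.778
9: (50 − 63)²/63 = 169/63 = 2.683
Sum = 17.37
df = 9. Since 17.37 > 16.919, we reject H₀.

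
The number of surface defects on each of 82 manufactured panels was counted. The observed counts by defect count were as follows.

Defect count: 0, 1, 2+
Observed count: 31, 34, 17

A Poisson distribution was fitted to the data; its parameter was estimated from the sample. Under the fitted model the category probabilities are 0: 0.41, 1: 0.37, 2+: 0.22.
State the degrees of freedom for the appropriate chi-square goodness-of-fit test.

1

There are k = 3 categories and 1 parameter estimated from the data, so df = 3 − 1 − 1 = 1.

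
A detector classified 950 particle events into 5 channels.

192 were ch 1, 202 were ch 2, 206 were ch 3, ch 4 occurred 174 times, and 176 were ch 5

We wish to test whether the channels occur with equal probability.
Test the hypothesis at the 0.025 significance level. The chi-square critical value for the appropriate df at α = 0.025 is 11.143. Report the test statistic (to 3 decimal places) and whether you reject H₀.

4.505; do not reject

Expected count for each of the 5 categories: 950/5 = 190.
cat         O        E   (O−E)²/E
ch 1      192      190     0.0211
ch 2      202      190     0.7579
ch 3      206      190     1.3474
ch 4      174      190     1.3474
ch 5      176      190     1.0316
Sum = 4.505
df = 4. Since 4.505 < 11.143, we do not reject H₀.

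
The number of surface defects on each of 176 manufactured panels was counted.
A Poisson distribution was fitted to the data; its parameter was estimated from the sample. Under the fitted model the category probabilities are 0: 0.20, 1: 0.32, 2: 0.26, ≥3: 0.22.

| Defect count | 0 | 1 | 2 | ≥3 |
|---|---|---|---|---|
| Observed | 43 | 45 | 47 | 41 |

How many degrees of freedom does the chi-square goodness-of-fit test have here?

There are k = 4 categories and 1 parameter estimated from the data, so df = 4 − 1 − 1 = 2.

2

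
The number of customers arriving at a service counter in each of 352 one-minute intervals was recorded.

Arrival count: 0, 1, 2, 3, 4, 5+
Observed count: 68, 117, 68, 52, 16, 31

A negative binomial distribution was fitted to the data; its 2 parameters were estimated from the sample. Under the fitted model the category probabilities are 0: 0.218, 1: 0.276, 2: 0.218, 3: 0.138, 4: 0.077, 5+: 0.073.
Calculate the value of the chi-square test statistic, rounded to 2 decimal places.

Expected counts E_i = n·p_i: 352×0.218 = 76.736, 352×0.276 = 97.152, 352×0.218 = 76.736, 352×0.138 = 48.576, 352×0.077 = 27.104, 352×0.073 = 25.696.
0: (68 − 76.736)²/76.736 = 76.317696/76.736 = 0.995
1: (117 − 97.152)²/97.152 = 393.943104/97.152 = 4.055
2: (68 − 76.736)²/76.736 = 76.317696/76.736 = 0.995
3: (52 − 48.576)²/48.576 = 11.723776/48.576 = 0.241
4: (16 − 27.104)²/27.104 = 123.298816/27.104 = 4.549
5+: (31 − 25.696)²/25.696 = 28.132416/25.696 = 1.095
Sum = 11.93

11.93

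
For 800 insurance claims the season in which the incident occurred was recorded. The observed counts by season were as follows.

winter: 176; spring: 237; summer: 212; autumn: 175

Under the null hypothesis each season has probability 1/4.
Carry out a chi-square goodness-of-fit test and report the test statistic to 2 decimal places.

Under H₀ each category has probability 1/4, so each expected count is 800/4 = 200.
winter: (176 − 200)²/200 = 576/200 = 2.880
spring: (237 − 200)²/200 = 1369/200 = 6.845
summer: (212 − 200)²/200 = 144/200 = 0.720
autumn: (175 − 200)²/200 = 625/200 = 3.125
Sum = 13.57

13.57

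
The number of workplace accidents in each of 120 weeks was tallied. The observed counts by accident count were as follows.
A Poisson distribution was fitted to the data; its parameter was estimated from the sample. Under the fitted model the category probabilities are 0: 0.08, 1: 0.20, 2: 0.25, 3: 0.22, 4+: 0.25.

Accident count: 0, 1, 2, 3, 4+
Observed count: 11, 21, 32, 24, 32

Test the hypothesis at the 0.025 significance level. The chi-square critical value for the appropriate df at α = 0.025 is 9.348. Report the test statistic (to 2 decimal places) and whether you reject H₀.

Expected counts E_i = n·p_i: 120×0.08 = 9.6, 120×0.20 = 24, 120×0.25 = 30, 120×0.22 = 26.4, 120×0.25 = 30.
cat         O        E   (O−E)²/E
0          11      9.6      0.204
1          21       24      0.375
2          32       30      0.133
3          24     26.4      0.218
4+         32       30      0.133
Sum = 1.06
df = 3. Since 1.06 < 9.348, we do not reject H₀.

1.06; do not reject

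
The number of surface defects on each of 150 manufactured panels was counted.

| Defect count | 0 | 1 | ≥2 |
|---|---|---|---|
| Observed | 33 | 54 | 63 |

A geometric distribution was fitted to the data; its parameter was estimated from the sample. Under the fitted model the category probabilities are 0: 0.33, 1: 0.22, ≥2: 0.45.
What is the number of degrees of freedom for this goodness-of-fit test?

There are k = 3 categories and 1 parameter estimated from the data, so df = 3 − 1 − 1 = 1.

1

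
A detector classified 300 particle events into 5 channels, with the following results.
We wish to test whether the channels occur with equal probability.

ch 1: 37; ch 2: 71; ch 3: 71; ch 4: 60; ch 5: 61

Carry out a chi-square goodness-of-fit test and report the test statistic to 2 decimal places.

Under H₀ each category has probability 1/5, so each expected count is 300/5 = 60.
ch 1: (37 − 60)²/60 = 529/60 = 8.817
ch 2: (71 − 60)²/60 = 121/60 = 2.017
ch 3: (71 − 60)²/60 = 121/60 = 2.017
ch 4: (60 − 60)²/60 = 0/60 = 0.000
ch 5: (61 − 60)²/60 = 1/60 = 0.017
Sum = 12.87

12.87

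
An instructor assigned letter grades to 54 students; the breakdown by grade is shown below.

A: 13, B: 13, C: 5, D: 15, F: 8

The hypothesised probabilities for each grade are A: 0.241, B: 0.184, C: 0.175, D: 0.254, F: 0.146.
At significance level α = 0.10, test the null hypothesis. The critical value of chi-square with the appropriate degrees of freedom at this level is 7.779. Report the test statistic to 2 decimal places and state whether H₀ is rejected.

Expected counts E_i = n·p_i: 54×0.241 = 13.014, 54×0.184 = 9.936, 54×0.175 = 9.45, 54×0.254 = 13.716, 54×0.146 = 7.884.
χ² = (13−13.014)²/13.014 + (13−9.936)²/9.936 + (5−9.45)²/9.45 + (15−13.716)²/13.716 + (8−7.884)²/7.884
   = 0.000 + 0.945 + 2.096 + 0.120 + 0.002
Sum = 3.16
df = 4. Since 3.16 < 7.779, we do not reject H₀.

3.16; do not reject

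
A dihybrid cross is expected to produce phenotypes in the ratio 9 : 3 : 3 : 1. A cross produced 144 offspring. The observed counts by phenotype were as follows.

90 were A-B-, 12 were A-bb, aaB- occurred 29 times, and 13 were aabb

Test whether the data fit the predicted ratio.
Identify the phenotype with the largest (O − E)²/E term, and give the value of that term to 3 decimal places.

Ratio total = 16. Expected counts: 144×9/16 = 81, 144×3/16 = 27, 144×3/16 = 27, 144×1/16 = 9.
A-B-: (90 − 81)²/81 = 81/81 = 1.0000
A-bb: (12 − 27)²/27 = 225/27 = 8.3333
aaB-: (29 − 27)²/27 = 4/27 = 0.1481
aabb: (13 − 9)²/9 = 16/9 = 1.7778
The largest term is for A-bb: 8.333.

A-bb, 8.333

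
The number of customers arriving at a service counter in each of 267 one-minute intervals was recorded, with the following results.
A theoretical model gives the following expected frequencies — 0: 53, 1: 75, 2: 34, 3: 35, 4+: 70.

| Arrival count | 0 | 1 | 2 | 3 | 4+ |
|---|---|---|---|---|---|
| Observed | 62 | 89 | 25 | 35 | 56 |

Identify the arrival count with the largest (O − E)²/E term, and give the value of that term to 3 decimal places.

4+, 2.800

χ² = (62−53)²/53 + (89−75)²/75 + (25−34)²/34 + (35−35)²/35 + (56−70)²/70
   = 1.5283 + 2.6133 + 2.3824 + 0.0000 + 2.8000
The largest term is for 4+: 2.800.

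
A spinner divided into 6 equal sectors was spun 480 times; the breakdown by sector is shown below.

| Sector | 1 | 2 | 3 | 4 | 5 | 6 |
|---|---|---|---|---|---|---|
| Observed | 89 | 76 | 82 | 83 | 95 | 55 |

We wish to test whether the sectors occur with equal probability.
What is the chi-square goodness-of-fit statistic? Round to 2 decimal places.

12.00

Under H₀ each category has probability 1/6, so each expected count is 480/6 = 80.
χ² = (89−80)²/80 + (76−80)²/80 + (82−80)²/80 + (83−80)²/80 + (95−80)²/80 + (55−80)²/80
   = 1.013 + 0.200 + 0.050 + 0.113 + 2.813 + 7.813
Sum = 12.00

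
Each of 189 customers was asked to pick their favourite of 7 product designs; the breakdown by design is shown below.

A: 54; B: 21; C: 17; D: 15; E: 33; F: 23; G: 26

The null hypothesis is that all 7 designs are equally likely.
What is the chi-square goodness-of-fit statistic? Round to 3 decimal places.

39.333

Under H₀ each category has probability 1/7, so each expected count is 189/7 = 27.
A: (54 − 27)²/27 = 729/27 = 27.0000
B: (21 − 27)²/27 = 36/27 = 1.3333
C: (17 − 27)²/27 = 100/27 = 3.7037
D: (15 − 27)²/27 = 144/27 = 5.3333
E: (33 − 27)²/27 = 36/27 = 1.3333
F: (23 − 27)²/27 = 16/27 = 0.5926
G: (26 − 27)²/27 = 1/27 = 0.0370
Sum = 39.333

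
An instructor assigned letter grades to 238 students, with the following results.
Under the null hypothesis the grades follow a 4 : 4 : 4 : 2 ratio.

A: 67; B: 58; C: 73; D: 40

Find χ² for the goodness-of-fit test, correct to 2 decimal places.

Ratio total = 14. Expected counts: 238×4/14 = 68, 238×4/14 = 68, 238×4/14 = 68, 238×2/14 = 34.
χ² = (67−68)²/68 + (58−68)²/68 + (73−68)²/68 + (40−34)²/34
   = 0.015 + 1.471 + 0.368 + 1.059
Sum = 2.91

2.91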